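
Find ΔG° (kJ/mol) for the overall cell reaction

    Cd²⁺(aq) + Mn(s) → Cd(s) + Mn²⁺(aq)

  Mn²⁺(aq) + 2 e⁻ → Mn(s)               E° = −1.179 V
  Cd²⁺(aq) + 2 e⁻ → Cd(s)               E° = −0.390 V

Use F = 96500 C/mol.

−152 kJ/mol

In the reaction as written Cd²⁺(aq) is reduced, so the Cd²⁺/Cd couple is the cathode and Mn²⁺/Mn is the anode.
E°cell = −0.390 − (−1.179) = +0.789 V; balancing electrons gives n = 2.
ΔG° = −nFE°cell = −(2)(96500)(+0.789) J/mol = −152 kJ/mol.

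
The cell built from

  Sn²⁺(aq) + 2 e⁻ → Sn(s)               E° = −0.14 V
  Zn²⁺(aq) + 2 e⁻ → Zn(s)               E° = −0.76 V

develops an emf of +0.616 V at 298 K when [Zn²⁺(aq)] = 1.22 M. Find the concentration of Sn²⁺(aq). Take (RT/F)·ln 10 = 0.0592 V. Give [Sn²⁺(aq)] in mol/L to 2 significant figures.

With Sn²⁺/Sn at the cathode and Zn²⁺/Zn at the anode, E°cell = −0.14 − (−0.76) = +0.62 V (n = 2).
Rearranging E = E° − (0.0592/n)·log Q gives log Q = 2(+0.62 − (+0.616))/0.0592 = 0.135.
For Sn²⁺(aq) + Zn(s) → Sn(s) + Zn²⁺(aq), the reaction quotient is Q = [Zn²⁺(aq)] / [Sn²⁺(aq)].
Solving for the unknown gives log [Sn²⁺(aq)] = −0.049, so [Sn²⁺(aq)] ≈ 0.89 M.

0.89 M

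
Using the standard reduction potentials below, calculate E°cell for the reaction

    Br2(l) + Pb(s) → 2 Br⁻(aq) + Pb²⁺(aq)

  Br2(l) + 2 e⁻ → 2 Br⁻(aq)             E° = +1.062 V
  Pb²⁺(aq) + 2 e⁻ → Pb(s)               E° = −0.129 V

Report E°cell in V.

Br2(l) gains electrons, so the Br₂/Br⁻ couple is the cathode; the Pb²⁺/Pb couple is the anode.
E°cell = E°(cathode) − E°(anode) = +1.062 − (−0.129) = +1.191 V.

+1.191 V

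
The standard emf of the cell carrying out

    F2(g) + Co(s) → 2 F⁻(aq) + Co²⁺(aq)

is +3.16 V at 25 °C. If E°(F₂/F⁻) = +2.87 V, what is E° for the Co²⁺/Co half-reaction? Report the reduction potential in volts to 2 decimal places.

In the reaction as written the F₂/F⁻ couple is reduced (cathode) and Co²⁺/Co is oxidized (anode), so E°cell = E°(F₂/F⁻) − E°(Co²⁺/Co).
E°(Co²⁺/Co) = E°(cathode) − E°cell = +2.87 − (+3.16) = −0.29 V.

−0.29 V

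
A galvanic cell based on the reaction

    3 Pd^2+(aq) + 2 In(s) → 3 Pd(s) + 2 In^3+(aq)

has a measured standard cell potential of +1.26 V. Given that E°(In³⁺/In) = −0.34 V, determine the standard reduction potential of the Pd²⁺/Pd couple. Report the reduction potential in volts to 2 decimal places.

+0.92 V

In the reaction as written the Pd²⁺/Pd couple is reduced (cathode) and In³⁺/In is oxidized (anode), so E°cell = E°(Pd²⁺/Pd) − E°(In³⁺/In).
E°(Pd²⁺/Pd) = E°cell + E°(anode) = +1.26 + (−0.34) = +0.92 V.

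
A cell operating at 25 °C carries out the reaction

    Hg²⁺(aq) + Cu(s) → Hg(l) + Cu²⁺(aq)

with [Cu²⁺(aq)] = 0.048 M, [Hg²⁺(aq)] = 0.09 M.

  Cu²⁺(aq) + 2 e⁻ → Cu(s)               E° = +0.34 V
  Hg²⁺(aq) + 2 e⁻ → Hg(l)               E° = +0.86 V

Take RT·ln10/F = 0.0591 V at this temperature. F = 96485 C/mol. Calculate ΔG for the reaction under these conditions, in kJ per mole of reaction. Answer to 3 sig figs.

−102 kJ/mol

The standard cell potential is +0.86 − (+0.34) = +0.52 V, with n = 2 electrons in the balanced equation.
Q = [Cu²⁺(aq)] / [Hg²⁺(aq)] = 0.533, so log Q = −0.273 and E = +0.52 − (0.0591/2)(−0.273) = +0.5281 V.
Then ΔG = −nFE = −2 × 96485 × +0.5281 J/mol = −102 kJ/mol.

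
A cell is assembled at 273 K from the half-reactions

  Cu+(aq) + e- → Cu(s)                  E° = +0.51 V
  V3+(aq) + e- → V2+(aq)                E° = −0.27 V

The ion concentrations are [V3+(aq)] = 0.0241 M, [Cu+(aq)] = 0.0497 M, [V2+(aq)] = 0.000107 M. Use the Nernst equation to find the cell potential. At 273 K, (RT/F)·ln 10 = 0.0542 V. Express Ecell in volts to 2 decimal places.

+0.58 V

Since E°(Cu⁺/Cu) > E°(V³⁺/V²⁺), Cu⁺/Cu serves as the cathode.
E°cell = E°cat − E°an = +0.51 − (−0.27) = +0.78 V; n = 1.
For the overall reaction Cu+(aq) + V2+(aq) → Cu(s) + V3+(aq), Q = [V3+(aq)] / ([Cu+(aq)]·[V2+(aq)]) = 4.53×10^3, giving log Q = 3.656.
E = E° − (0.0542/n)·log Q = +0.78 − (0.0542/1)(3.656) = +0.58 V.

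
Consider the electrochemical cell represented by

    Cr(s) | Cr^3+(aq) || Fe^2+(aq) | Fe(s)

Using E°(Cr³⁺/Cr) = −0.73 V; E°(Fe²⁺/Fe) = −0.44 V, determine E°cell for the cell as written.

By convention the left-hand electrode in cell notation is the anode (oxidation) and the right-hand electrode is the cathode (reduction).
E°cell = E°(right) − E°(left) = −0.44 − (−0.73) = +0.29 V.

+0.29 V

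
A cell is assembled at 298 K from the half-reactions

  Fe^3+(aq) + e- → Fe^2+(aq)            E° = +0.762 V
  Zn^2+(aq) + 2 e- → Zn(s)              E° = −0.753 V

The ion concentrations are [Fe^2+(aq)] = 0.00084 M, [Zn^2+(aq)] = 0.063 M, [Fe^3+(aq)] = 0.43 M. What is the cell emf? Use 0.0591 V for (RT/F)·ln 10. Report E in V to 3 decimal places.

The Fe³⁺/Fe²⁺ couple has the more positive E°, so it is the cathode; Zn²⁺/Zn is the anode.
E°cell = +0.762 − (−0.753) = +1.515 V, with n = 2 electrons transferred.
The balanced reaction is 2 Fe^3+(aq) + Zn(s) → 2 Fe^2+(aq) + Zn^2+(aq), so Q = ([Fe^2+(aq)]^2·[Zn^2+(aq)]) / [Fe^3+(aq)]^2 = 2.4×10^−7 and log Q = −6.619.
E = E° − (0.0591/n)·log Q = +1.515 − (0.0591/2)(−6.619) = +1.711 V.

+1.711 V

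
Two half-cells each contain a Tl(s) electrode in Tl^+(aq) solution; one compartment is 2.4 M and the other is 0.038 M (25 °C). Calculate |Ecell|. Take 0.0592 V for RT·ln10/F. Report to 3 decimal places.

0.107 V

For a concentration cell E°cell = 0, since both electrodes use the same couple.
The compartment with the higher Tl^+(aq) concentration (2.4 M) acts as the cathode; ions are reduced there and produced at the dilute (0.038 M) anode.
With n = 1, Ecell = −(0.0592/1)·log([dilute]/[conc]) = −(0.0592/1)·log(0.038/2.4) = +0.107 V.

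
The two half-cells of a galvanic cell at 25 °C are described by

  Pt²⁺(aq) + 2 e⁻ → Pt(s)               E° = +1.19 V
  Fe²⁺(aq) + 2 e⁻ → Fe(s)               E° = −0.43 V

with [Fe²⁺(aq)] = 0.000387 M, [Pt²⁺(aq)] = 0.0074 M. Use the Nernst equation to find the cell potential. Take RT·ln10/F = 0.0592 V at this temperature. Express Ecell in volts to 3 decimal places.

+1.658 V

The Pt²⁺/Pt couple has the more positive E°, so it is the cathode; Fe²⁺/Fe is the anode.
E°cell = E°cat − E°an = +1.19 − (−0.43) = +1.62 V; n = 2.
Balancing gives Pt²⁺(aq) + Fe(s) → Pt(s) + Fe²⁺(aq); hence Q = [Fe²⁺(aq)] / [Pt²⁺(aq)] = 0.0523 (log Q = −1.282).
By the Nernst equation, E = +1.62 − (0.0592/2)·(−1.282) = +1.658 V.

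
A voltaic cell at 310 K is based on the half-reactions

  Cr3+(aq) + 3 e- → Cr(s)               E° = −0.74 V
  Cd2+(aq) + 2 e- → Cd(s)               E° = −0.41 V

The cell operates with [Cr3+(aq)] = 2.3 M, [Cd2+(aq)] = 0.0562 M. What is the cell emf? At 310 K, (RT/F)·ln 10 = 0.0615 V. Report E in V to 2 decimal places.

Since E°(Cd²⁺/Cd) > E°(Cr³⁺/Cr), Cd²⁺/Cd serves as the cathode.
The standard potential is −0.41 − (−0.74) = +0.33 V and the balanced reaction transfers n = 6 electrons.
Balancing gives 3 Cd2+(aq) + 2 Cr(s) → 3 Cd(s) + 2 Cr3+(aq); hence Q = [Cr3+(aq)]^2 / [Cd2+(aq)]^3 = 2.98×10^4 (log Q = 4.474).
E = E° − (0.0615/n)·log Q = +0.33 − (0.0615/6)(4.474) = +0.28 V.

+0.28 V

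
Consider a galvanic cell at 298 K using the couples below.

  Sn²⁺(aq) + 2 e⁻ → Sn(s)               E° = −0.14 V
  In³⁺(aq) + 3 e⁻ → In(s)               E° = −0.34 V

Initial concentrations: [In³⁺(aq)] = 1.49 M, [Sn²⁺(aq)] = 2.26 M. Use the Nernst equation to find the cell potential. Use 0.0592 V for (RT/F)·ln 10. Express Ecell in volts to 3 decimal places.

+0.207 V

Sn²⁺/Sn is reduced (cathode, E° = −0.14 V) and In³⁺/In is oxidized (anode).
E°cell = E°cat − E°an = −0.14 − (−0.34) = +0.20 V; n = 6.
Balancing gives 3 Sn²⁺(aq) + 2 In(s) → 3 Sn(s) + 2 In³⁺(aq); hence Q = [In³⁺(aq)]^2 / [Sn²⁺(aq)]^3 = 0.192 (log Q = −0.716).
E = E° − (0.0592/n)·log Q = +0.20 − (0.0592/6)(−0.716) = +0.207 V.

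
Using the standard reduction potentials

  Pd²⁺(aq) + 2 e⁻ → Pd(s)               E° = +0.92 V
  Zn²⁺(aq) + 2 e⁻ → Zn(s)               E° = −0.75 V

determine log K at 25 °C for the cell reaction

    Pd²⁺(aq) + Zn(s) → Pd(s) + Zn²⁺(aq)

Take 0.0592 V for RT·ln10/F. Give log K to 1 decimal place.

The Pd²⁺/Pd couple is reduced (cathode); E°cell = +0.92 − (−0.75) = +1.67 V with n = 2.
At equilibrium E = 0, so log K = nE°cell / 0.0592 = (2)(+1.67) / 0.0592 = 56.4.

log K = 56.4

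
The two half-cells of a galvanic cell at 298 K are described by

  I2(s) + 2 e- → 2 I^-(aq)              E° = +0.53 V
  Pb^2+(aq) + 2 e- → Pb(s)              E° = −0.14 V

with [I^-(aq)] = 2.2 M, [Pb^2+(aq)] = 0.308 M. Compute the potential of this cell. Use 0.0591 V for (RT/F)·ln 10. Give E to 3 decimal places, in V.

Since E°(I₂/I⁻) > E°(Pb²⁺/Pb), I₂/I⁻ serves as the cathode.
E°cell = E°cat − E°an = +0.53 − (−0.14) = +0.67 V; n = 2.
For the overall reaction I2(s) + Pb(s) → 2 I^-(aq) + Pb^2+(aq), Q = [I^-(aq)]^2·[Pb^2+(aq)] = 1.49, giving log Q = 0.173.
E = E° − (0.0591/n)·log Q = +0.67 − (0.0591/2)(0.173) = +0.665 V.

+0.665 V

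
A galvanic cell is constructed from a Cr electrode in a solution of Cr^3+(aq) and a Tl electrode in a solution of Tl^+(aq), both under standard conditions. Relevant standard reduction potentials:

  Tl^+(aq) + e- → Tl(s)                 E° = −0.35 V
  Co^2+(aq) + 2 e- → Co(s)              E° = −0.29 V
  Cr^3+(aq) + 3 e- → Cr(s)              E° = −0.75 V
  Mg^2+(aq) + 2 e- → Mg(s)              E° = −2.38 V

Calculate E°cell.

Of the two couples in this cell, the one with the more positive reduction potential is reduced at the cathode: here that is Tl⁺/Tl (−0.35 V); Cr³⁺/Cr (−0.75 V) is the anode.
E°cell = E°(cathode) − E°(anode) = −0.35 − (−0.75) = +0.40 V.

+0.40 V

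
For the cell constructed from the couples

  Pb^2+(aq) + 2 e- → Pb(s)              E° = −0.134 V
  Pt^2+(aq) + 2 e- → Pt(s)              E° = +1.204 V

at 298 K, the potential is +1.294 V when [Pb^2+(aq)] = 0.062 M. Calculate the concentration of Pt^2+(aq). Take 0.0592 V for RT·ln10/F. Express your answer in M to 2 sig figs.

0.0020 M

The Pt²⁺/Pt couple has the larger reduction potential, so it is the cathode: E°cell = +1.204 − (−0.134) = +1.338 V and n = 2.
From the Nernst equation, log Q = n(E° − E)/0.0592 = 2·(+1.338 − (+1.294))/0.0592 = 1.486.
Balancing electrons gives Pt^2+(aq) + Pb(s) → Pt(s) + Pb^2+(aq); thus Q = [Pb^2+(aq)] / [Pt^2+(aq)].
Solving for the unknown gives log [Pt^2+(aq)] = −2.694, so [Pt^2+(aq)] ≈ 0.0020 M.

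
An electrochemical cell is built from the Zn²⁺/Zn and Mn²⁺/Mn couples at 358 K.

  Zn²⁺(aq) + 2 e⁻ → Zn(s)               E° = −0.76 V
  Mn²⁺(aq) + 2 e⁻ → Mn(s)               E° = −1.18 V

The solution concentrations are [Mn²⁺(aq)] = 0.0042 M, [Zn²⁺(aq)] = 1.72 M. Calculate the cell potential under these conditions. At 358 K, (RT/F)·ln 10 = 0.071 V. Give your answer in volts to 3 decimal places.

The Zn²⁺/Zn couple has the more positive E°, so it is the cathode; Mn²⁺/Mn is the anode.
E°cell = E°cat − E°an = −0.76 − (−1.18) = +0.42 V; n = 2.
The balanced reaction is Zn²⁺(aq) + Mn(s) → Zn(s) + Mn²⁺(aq), so Q = [Mn²⁺(aq)] / [Zn²⁺(aq)] = 0.00244 and log Q = −2.612.
By the Nernst equation, E = +0.42 − (0.071/2)·(−2.612) = +0.513 V.

+0.513 V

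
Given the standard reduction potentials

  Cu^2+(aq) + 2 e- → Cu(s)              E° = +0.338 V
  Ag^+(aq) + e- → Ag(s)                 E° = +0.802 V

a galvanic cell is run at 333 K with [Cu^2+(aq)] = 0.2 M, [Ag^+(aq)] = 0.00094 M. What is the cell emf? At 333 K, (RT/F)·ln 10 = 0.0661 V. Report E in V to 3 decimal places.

Ag⁺/Ag is reduced (cathode, E° = +0.802 V) and Cu²⁺/Cu is oxidized (anode).
E°cell = +0.802 − (+0.338) = +0.464 V, with n = 2 electrons transferred.
For the overall reaction 2 Ag^+(aq) + Cu(s) → 2 Ag(s) + Cu^2+(aq), Q = [Cu^2+(aq)] / [Ag^+(aq)]^2 = 2.26×10^5, giving log Q = 5.355.
By the Nernst equation, E = +0.464 − (0.0661/2)·(5.355) = +0.287 V.

+0.287 V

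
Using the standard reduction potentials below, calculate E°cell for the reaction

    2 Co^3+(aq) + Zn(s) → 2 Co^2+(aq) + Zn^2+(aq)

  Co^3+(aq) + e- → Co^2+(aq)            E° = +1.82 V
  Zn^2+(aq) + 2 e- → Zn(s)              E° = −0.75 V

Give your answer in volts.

Co^3+(aq) gains electrons, so the Co³⁺/Co²⁺ couple is the cathode; the Zn²⁺/Zn couple is the anode.
E°cell = E°(cathode) − E°(anode) = +1.82 − (−0.75) = +2.57 V.
The positive value indicates the reaction is spontaneous as written.

+2.57 V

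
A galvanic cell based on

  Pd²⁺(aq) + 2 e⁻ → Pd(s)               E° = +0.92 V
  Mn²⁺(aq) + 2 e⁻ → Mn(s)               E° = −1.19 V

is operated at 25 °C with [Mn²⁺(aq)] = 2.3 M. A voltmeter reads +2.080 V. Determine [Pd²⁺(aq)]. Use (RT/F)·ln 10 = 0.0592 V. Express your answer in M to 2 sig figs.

The Pd²⁺/Pd couple has the larger reduction potential, so it is the cathode: E°cell = +0.92 − (−1.19) = +2.11 V and n = 2.
Rearranging E = E° − (0.0592/n)·log Q gives log Q = 2(+2.11 − (+2.080))/0.0592 = 1.014.
For Pd²⁺(aq) + Mn(s) → Pd(s) + Mn²⁺(aq), the reaction quotient is Q = [Mn²⁺(aq)] / [Pd²⁺(aq)].
Solving for the unknown gives log [Pd²⁺(aq)] = −0.652, so [Pd²⁺(aq)] ≈ 0.22 M.

0.22 M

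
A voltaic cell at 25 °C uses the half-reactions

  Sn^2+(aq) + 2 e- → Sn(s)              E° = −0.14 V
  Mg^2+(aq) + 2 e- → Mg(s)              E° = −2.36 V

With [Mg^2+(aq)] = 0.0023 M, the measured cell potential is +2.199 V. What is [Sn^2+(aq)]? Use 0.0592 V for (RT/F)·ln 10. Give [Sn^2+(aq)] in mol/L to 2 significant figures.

With Sn²⁺/Sn at the cathode and Mg²⁺/Mg at the anode, E°cell = −0.14 − (−2.36) = +2.22 V (n = 2).
From the Nernst equation, log Q = n(E° − E)/0.0592 = 2·(+2.22 − (+2.199))/0.0592 = 0.709.
For Sn^2+(aq) + Mg(s) → Sn(s) + Mg^2+(aq), the reaction quotient is Q = [Mg^2+(aq)] / [Sn^2+(aq)].
Substituting the known concentrations and solving, log [Sn^2+(aq)] = −3.347 and [Sn^2+(aq)] = 0.00045 M.

0.00045 M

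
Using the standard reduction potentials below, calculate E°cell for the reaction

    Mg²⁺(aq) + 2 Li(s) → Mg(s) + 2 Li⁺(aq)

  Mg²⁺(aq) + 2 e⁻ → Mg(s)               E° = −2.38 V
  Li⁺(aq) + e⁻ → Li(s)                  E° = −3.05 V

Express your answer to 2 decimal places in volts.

+0.67 V

Mg²⁺(aq) gains electrons, so the Mg²⁺/Mg couple is the cathode; the Li⁺/Li couple is the anode.
E°cell = E°(cathode) − E°(anode) = −2.38 − (−3.05) = +0.67 V.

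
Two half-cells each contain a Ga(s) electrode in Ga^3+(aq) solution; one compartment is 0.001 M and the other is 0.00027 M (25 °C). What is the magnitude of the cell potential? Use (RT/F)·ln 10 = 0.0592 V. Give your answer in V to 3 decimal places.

For a concentration cell E°cell = 0, since both electrodes use the same couple.
The compartment with the higher Ga^3+(aq) concentration (0.001 M) acts as the cathode; ions are reduced there and produced at the dilute (0.00027 M) anode.
With n = 3, Ecell = −(0.0592/3)·log([dilute]/[conc]) = −(0.0592/3)·log(0.00027/0.001) = +0.011 V.

0.011 V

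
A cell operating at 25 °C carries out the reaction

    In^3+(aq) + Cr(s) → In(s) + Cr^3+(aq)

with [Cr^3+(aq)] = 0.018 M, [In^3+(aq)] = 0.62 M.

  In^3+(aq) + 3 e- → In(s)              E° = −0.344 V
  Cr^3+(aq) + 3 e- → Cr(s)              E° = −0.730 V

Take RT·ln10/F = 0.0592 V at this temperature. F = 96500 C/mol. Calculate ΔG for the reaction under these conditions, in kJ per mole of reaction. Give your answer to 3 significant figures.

−121 kJ/mol

E°cell = −0.344 − (−0.730) = +0.386 V; the balanced reaction transfers n = 3 electrons.
Q = [Cr^3+(aq)] / [In^3+(aq)] = 0.029, so log Q = −1.537 and E = +0.386 − (0.0592/3)(−1.537) = +0.4163 V.
ΔG = −nFE = −(3)(96500)(+0.4163) J/mol = −121 kJ/mol.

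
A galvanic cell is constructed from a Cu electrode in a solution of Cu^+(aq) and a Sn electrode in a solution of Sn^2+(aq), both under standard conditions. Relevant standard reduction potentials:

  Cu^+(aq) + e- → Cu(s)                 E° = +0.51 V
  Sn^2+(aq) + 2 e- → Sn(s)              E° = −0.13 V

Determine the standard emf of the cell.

The Cu⁺/Cu couple has the higher E°, so Cu ion is reduced (cathode) and Sn is oxidized (anode).
E°cell = E°(cathode) − E°(anode) = +0.51 − (−0.13) = +0.64 V.

+0.64 V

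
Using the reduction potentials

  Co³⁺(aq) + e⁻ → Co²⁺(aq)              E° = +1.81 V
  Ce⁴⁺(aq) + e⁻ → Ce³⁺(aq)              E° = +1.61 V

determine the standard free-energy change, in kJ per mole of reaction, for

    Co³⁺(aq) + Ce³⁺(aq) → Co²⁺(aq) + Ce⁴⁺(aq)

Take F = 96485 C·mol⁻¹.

In the reaction as written Co³⁺(aq) is reduced, so the Co³⁺/Co²⁺ couple is the cathode and Ce⁴⁺/Ce³⁺ is the anode.
E°cell = +1.81 − (+1.61) = +0.20 V; balancing electrons gives n = 1.
ΔG° = −nFE°cell = −(1)(96485)(+0.20) J/mol = −19.3 kJ/mol.

−19.3 kJ/mol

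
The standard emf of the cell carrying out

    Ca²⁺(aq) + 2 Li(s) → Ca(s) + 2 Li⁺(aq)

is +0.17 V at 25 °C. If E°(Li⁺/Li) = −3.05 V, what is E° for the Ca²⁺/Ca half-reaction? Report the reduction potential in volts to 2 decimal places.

In the reaction as written the Ca²⁺/Ca couple is reduced (cathode) and Li⁺/Li is oxidized (anode), so E°cell = E°(Ca²⁺/Ca) − E°(Li⁺/Li).
E°(Ca²⁺/Ca) = E°cell + E°(anode) = +0.17 + (−3.05) = −2.88 V.

−2.88 V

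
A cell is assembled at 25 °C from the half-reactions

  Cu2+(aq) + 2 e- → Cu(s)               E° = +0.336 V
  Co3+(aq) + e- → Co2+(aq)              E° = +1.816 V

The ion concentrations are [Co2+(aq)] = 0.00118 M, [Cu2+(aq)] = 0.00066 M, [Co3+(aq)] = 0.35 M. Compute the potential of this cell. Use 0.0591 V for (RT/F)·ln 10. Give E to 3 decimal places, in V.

+1.720 V

The Co³⁺/Co²⁺ couple has the more positive E°, so it is the cathode; Cu²⁺/Cu is the anode.
E°cell = E°cat − E°an = +1.816 − (+0.336) = +1.480 V; n = 2.
For the overall reaction 2 Co3+(aq) + Cu(s) → 2 Co2+(aq) + Cu2+(aq), Q = ([Co2+(aq)]^2·[Cu2+(aq)]) / [Co3+(aq)]^2 = 7.5×10^−9, giving log Q = −8.125.
By the Nernst equation, E = +1.480 − (0.0591/2)·(−8.125) = +1.720 V.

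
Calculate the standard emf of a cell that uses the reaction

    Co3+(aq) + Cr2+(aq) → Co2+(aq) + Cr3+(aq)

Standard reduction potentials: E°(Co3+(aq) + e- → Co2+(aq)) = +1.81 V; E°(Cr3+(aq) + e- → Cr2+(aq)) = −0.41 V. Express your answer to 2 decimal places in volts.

In the reaction as written, Co3+(aq) is reduced (cathode) and Cr3+(aq) is produced by oxidation at the anode.
E°cell = E°(cathode) − E°(anode) = +1.81 − (−0.41) = +2.22 V.

+2.22 V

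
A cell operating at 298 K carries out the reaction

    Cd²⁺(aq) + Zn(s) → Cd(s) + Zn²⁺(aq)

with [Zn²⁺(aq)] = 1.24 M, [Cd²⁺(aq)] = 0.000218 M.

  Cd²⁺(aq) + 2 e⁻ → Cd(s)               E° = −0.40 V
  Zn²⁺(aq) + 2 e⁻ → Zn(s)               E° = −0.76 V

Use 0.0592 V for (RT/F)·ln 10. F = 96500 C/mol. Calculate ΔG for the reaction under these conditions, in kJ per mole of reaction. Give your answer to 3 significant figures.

With Cd²⁺/Cd reduced at the cathode, E°cell = −0.40 − (−0.76) = +0.36 V and n = 2.
Here Q = [Zn²⁺(aq)] / [Cd²⁺(aq)] = 5.69×10^3 (log Q = 3.755), giving E = +0.36 − (0.0592/2)·(3.755) = +0.2489 V.
Finally ΔG = −nFE = −(2)(96500 C/mol)(+0.2489 V) = −48.0 kJ/mol.

−48.0 kJ/mol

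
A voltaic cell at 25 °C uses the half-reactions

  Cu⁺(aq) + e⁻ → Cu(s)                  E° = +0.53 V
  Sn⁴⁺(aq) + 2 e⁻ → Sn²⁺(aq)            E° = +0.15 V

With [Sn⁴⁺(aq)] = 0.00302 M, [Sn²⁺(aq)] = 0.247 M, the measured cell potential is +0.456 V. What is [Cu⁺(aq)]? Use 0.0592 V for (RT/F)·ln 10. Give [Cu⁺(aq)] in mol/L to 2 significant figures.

Cu⁺/Cu is the cathode (higher E°); E°cell = +0.53 − (+0.15) = +0.38 V with n = 2.
Rearranging E = E° − (0.0592/n)·log Q gives log Q = 2(+0.38 − (+0.456))/0.0592 = −2.568.
Balancing electrons gives 2 Cu⁺(aq) + Sn²⁺(aq) → 2 Cu(s) + Sn⁴⁺(aq); thus Q = [Sn⁴⁺(aq)] / ([Cu⁺(aq)]^2·[Sn²⁺(aq)]).
Substituting the known concentrations and solving, log [Cu⁺(aq)] = 0.328 and [Cu⁺(aq)] = 2.1 M.

2.1 M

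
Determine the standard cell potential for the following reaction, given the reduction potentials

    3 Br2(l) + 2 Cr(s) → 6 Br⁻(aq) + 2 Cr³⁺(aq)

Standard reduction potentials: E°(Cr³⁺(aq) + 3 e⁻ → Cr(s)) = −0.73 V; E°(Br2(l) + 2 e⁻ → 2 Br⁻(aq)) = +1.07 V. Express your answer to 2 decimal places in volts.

Br2(l) gains electrons, so the Br₂/Br⁻ couple is the cathode; the Cr³⁺/Cr couple is the anode.
E°cell = E°(cathode) − E°(anode) = +1.07 − (−0.73) = +1.80 V.

+1.80 V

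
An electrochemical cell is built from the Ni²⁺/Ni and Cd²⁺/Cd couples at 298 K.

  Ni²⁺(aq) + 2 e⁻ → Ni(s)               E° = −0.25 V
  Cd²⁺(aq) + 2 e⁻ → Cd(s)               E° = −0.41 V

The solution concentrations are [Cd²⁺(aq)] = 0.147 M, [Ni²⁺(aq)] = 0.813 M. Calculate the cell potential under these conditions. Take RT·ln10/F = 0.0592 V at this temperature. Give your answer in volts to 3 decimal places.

+0.182 V

Ni²⁺/Ni is reduced (cathode, E° = −0.25 V) and Cd²⁺/Cd is oxidized (anode).
The standard potential is −0.25 − (−0.41) = +0.16 V and the balanced reaction transfers n = 2 electrons.
The balanced reaction is Ni²⁺(aq) + Cd(s) → Ni(s) + Cd²⁺(aq), so Q = [Cd²⁺(aq)] / [Ni²⁺(aq)] = 0.181 and log Q = −0.743.
Applying E = E° − (RT ln10/nF)·log Q gives +0.16 − (0.0592/2)(−0.743) = +0.182 V.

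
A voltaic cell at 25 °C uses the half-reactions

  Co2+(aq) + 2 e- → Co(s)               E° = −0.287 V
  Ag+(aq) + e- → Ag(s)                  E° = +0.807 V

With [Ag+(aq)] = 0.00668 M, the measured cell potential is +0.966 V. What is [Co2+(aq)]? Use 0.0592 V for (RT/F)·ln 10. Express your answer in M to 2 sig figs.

0.94 M

The Ag⁺/Ag couple has the larger reduction potential, so it is the cathode: E°cell = +0.807 − (−0.287) = +1.094 V and n = 2.
Rearranging E = E° − (0.0592/n)·log Q gives log Q = 2(+1.094 − (+0.966))/0.0592 = 4.324.
For 2 Ag+(aq) + Co(s) → 2 Ag(s) + Co2+(aq), the reaction quotient is Q = [Co2+(aq)] / [Ag+(aq)]^2.
Isolating [Co2+(aq)] in Q = 10^{4.324} yields log [Co2+(aq)] = −0.026, i.e. 0.94 M.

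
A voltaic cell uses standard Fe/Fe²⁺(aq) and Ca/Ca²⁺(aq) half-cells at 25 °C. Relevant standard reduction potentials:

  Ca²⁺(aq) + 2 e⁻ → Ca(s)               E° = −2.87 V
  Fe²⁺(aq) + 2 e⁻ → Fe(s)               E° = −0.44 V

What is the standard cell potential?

Of the two couples in this cell, the one with the more positive reduction potential is reduced at the cathode: here that is Fe²⁺/Fe (−0.44 V); Ca²⁺/Ca (−2.87 V) is the anode.
E°cell = E°(cathode) − E°(anode) = −0.44 − (−2.87) = +2.43 V.

+2.43 V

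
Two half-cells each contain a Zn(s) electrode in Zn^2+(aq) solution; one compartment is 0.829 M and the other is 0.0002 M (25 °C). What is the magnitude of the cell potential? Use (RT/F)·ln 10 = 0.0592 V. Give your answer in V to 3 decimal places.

0.107 V

For a concentration cell E°cell = 0, since both electrodes use the same couple.
The compartment with the higher Zn^2+(aq) concentration (0.829 M) acts as the cathode; ions are reduced there and produced at the dilute (0.0002 M) anode.
With n = 2, Ecell = −(0.0592/2)·log([dilute]/[conc]) = −(0.0592/2)·log(0.0002/0.829) = +0.107 V.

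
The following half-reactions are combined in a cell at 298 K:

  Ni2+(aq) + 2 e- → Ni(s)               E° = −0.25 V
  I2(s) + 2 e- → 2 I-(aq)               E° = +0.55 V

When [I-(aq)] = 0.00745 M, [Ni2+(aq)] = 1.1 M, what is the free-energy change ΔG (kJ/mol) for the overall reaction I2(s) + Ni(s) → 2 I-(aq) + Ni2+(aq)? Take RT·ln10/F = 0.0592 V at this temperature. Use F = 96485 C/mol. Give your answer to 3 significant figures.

−178 kJ/mol

E°cell = +0.55 − (−0.25) = +0.80 V; the balanced reaction transfers n = 2 electrons.
The reaction quotient is [I-(aq)]^2·[Ni2+(aq)] = 6.11×10^−5; by Nernst, E = +0.80 − (0.0592/2)(−4.214) = +0.9247 V.
Finally ΔG = −nFE = −(2)(96485 C/mol)(+0.9247 V) = −178 kJ/mol.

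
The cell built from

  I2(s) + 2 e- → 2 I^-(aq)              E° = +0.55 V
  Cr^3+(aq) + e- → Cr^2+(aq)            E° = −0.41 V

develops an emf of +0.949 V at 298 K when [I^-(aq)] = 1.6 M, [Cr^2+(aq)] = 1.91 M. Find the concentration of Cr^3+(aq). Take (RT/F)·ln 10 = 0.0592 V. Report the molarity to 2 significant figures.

The I₂/I⁻ couple has the larger reduction potential, so it is the cathode: E°cell = +0.55 − (−0.41) = +0.96 V and n = 2.
Since E = E° − (0.0592/n)·log Q, log Q = n(E° − E)/0.0592 = 0.372.
The balanced reaction is I2(s) + 2 Cr^2+(aq) → 2 I^-(aq) + 2 Cr^3+(aq), so Q = ([I^-(aq)]^2·[Cr^3+(aq)]^2) / [Cr^2+(aq)]^2.
Isolating [Cr^3+(aq)] in Q = 10^{0.372} yields log [Cr^3+(aq)] = 0.263, i.e. 1.8 M.

1.8 M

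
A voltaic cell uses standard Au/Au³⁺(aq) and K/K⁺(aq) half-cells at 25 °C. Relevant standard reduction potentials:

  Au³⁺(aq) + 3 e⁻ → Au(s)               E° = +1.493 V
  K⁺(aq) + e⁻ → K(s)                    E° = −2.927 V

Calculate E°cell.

Of the two couples in this cell, the one with the more positive reduction potential is reduced at the cathode: here that is Au³⁺/Au (+1.493 V); K⁺/K (−2.927 V) is the anode.
E°cell = E°(cathode) − E°(anode) = +1.493 − (−2.927) = +4.420 V.

+4.420 V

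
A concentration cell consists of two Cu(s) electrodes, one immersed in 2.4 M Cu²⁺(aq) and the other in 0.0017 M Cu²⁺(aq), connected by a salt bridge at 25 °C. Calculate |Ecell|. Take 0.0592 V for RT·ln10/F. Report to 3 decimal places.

0.093 V

For a concentration cell E°cell = 0, since both electrodes use the same couple.
The compartment with the higher Cu²⁺(aq) concentration (2.4 M) acts as the cathode; ions are reduced there and produced at the dilute (0.0017 M) anode.
With n = 2, Ecell = −(0.0592/2)·log([dilute]/[conc]) = −(0.0592/2)·log(0.0017/2.4) = +0.093 V.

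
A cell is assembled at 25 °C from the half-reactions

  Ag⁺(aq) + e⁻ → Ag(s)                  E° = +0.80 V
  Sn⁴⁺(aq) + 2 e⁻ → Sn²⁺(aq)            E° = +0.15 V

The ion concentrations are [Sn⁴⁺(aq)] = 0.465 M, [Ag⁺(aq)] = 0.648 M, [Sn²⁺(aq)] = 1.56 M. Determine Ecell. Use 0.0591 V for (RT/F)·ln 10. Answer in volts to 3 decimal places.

+0.654 V

Since E°(Ag⁺/Ag) > E°(Sn⁴⁺/Sn²⁺), Ag⁺/Ag serves as the cathode.
The standard potential is +0.80 − (+0.15) = +0.65 V and the balanced reaction transfers n = 2 electrons.
Balancing gives 2 Ag⁺(aq) + Sn²⁺(aq) → 2 Ag(s) + Sn⁴⁺(aq); hence Q = [Sn⁴⁺(aq)] / ([Ag⁺(aq)]^2·[Sn²⁺(aq)]) = 0.71 (log Q = −0.149).
By the Nernst equation, E = +0.65 − (0.0591/2)·(−0.149) = +0.654 V.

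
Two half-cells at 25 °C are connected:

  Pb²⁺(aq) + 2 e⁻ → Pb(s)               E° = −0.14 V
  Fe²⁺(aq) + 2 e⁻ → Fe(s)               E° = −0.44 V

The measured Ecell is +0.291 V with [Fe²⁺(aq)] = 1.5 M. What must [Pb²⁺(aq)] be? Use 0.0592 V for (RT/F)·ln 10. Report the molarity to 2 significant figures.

Pb²⁺/Pb is the cathode (higher E°); E°cell = −0.14 − (−0.44) = +0.30 V with n = 2.
From the Nernst equation, log Q = n(E° − E)/0.0592 = 2·(+0.30 − (+0.291))/0.0592 = 0.304.
For Pb²⁺(aq) + Fe(s) → Pb(s) + Fe²⁺(aq), the reaction quotient is Q = [Fe²⁺(aq)] / [Pb²⁺(aq)].
Substituting the known concentrations and solving, log [Pb²⁺(aq)] = −0.128 and [Pb²⁺(aq)] = 0.74 M.

0.74 M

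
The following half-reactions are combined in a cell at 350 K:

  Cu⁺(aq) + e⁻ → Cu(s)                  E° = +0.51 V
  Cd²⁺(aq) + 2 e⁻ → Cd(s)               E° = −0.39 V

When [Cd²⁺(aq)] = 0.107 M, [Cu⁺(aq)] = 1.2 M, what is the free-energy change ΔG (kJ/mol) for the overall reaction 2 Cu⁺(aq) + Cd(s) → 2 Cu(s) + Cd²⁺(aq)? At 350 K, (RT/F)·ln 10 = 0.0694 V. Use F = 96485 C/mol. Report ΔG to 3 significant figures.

−181 kJ/mol

E°cell = +0.51 − (−0.39) = +0.90 V; the balanced reaction transfers n = 2 electrons.
Here Q = [Cd²⁺(aq)] / [Cu⁺(aq)]^2 = 0.0743 (log Q = −1.129), giving E = +0.90 − (0.0694/2)·(−1.129) = +0.9392 V.
Finally ΔG = −nFE = −(2)(96485 C/mol)(+0.9392 V) = −181 kJ/mol.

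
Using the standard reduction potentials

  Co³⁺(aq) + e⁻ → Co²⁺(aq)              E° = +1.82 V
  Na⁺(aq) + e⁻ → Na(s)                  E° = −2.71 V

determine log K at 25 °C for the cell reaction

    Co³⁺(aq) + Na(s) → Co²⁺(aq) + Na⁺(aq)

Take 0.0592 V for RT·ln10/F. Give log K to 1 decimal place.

The Co³⁺/Co²⁺ couple is reduced (cathode); E°cell = +1.82 − (−2.71) = +4.53 V with n = 1.
At equilibrium E = 0, so log K = nE°cell / 0.0592 = (1)(+4.53) / 0.0592 = 76.5.

log K = 76.5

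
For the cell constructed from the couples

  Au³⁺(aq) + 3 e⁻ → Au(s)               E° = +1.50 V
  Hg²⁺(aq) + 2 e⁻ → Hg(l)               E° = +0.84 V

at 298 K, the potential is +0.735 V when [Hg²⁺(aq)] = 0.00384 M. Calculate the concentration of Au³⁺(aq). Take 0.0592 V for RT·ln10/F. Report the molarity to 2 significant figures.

The Au³⁺/Au couple has the larger reduction potential, so it is the cathode: E°cell = +1.50 − (+0.84) = +0.66 V and n = 6.
Rearranging E = E° − (0.0592/n)·log Q gives log Q = 6(+0.66 − (+0.735))/0.0592 = −7.601.
Balancing electrons gives 2 Au³⁺(aq) + 3 Hg(l) → 2 Au(s) + 3 Hg²⁺(aq); thus Q = [Hg²⁺(aq)]^3 / [Au³⁺(aq)]^2.
Substituting the known concentrations and solving, log [Au³⁺(aq)] = 0.177 and [Au³⁺(aq)] = 1.5 M.

1.5 M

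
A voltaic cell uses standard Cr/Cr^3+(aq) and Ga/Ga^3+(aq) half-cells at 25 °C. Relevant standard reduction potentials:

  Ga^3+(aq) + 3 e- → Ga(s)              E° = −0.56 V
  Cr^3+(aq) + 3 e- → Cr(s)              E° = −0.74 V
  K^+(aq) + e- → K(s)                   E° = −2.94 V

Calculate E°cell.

The Ga³⁺/Ga couple has the higher E°, so Ga ion is reduced (cathode) and Cr is oxidized (anode).
E°cell = E°(cathode) − E°(anode) = −0.56 − (−0.74) = +0.18 V.

+0.18 V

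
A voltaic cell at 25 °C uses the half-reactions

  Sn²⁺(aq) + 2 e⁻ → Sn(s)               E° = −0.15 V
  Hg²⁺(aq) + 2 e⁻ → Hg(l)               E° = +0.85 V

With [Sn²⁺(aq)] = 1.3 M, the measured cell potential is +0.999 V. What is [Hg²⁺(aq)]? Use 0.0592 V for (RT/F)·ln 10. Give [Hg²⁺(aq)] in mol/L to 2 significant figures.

Hg²⁺/Hg is the cathode (higher E°); E°cell = +0.85 − (−0.15) = +1.00 V with n = 2.
Rearranging E = E° − (0.0592/n)·log Q gives log Q = 2(+1.00 − (+0.999))/0.0592 = 0.034.
For Hg²⁺(aq) + Sn(s) → Hg(l) + Sn²⁺(aq), the reaction quotient is Q = [Sn²⁺(aq)] / [Hg²⁺(aq)].
Substituting the known concentrations and solving, log [Hg²⁺(aq)] = 0.080 and [Hg²⁺(aq)] = 1.2 M.

1.2 M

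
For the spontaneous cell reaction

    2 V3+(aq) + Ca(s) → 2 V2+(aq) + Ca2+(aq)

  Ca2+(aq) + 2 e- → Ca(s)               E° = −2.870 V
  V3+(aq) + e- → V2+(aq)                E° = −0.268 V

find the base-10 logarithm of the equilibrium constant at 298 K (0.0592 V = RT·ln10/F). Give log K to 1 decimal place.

The V³⁺/V²⁺ couple is reduced (cathode); E°cell = −0.268 − (−2.870) = +2.602 V with n = 2.
At equilibrium E = 0, so log K = nE°cell / 0.0592 = (2)(+2.602) / 0.0592 = 87.9.

log K = 87.9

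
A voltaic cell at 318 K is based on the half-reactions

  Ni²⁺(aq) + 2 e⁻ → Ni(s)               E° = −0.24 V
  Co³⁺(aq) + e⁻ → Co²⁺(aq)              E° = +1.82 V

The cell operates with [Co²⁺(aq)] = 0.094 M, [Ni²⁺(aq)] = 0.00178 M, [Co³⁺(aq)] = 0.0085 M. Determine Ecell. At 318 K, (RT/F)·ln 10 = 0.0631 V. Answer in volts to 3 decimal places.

Co³⁺/Co²⁺ is reduced (cathode, E° = +1.82 V) and Ni²⁺/Ni is oxidized (anode).
E°cell = +1.82 − (−0.24) = +2.06 V, with n = 2 electrons transferred.
The balanced reaction is 2 Co³⁺(aq) + Ni(s) → 2 Co²⁺(aq) + Ni²⁺(aq), so Q = ([Co²⁺(aq)]^2·[Ni²⁺(aq)]) / [Co³⁺(aq)]^2 = 0.218 and log Q = −0.662.
Applying E = E° − (RT ln10/nF)·log Q gives +2.06 − (0.0631/2)(−0.662) = +2.081 V.

+2.081 V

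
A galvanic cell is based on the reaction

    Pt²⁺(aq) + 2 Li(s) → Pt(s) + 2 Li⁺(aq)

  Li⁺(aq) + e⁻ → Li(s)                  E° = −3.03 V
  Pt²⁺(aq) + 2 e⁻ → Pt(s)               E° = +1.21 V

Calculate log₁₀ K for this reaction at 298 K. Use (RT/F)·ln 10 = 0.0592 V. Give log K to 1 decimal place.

The Pt²⁺/Pt couple is reduced (cathode); E°cell = +1.21 − (−3.03) = +4.24 V with n = 2.
At equilibrium E = 0, so log K = nE°cell / 0.0592 = (2)(+4.24) / 0.0592 = 143.2.

log K = 143.2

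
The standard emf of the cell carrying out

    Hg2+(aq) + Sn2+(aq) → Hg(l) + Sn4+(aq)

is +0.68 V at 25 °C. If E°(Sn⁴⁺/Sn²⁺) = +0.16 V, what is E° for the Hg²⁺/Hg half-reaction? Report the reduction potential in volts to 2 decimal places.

+0.84 V

In the reaction as written the Hg²⁺/Hg couple is reduced (cathode) and Sn⁴⁺/Sn²⁺ is oxidized (anode), so E°cell = E°(Hg²⁺/Hg) − E°(Sn⁴⁺/Sn²⁺).
E°(Hg²⁺/Hg) = E°cell + E°(anode) = +0.68 + (+0.16) = +0.84 V.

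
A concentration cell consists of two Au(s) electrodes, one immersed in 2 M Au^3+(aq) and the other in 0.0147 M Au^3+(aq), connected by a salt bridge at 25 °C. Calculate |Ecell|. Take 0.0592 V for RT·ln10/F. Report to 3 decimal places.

0.042 V

For a concentration cell E°cell = 0, since both electrodes use the same couple.
The compartment with the higher Au^3+(aq) concentration (2 M) acts as the cathode; ions are reduced there and produced at the dilute (0.0147 M) anode.
With n = 3, Ecell = −(0.0592/3)·log([dilute]/[conc]) = −(0.0592/3)·log(0.0147/2) = +0.042 V.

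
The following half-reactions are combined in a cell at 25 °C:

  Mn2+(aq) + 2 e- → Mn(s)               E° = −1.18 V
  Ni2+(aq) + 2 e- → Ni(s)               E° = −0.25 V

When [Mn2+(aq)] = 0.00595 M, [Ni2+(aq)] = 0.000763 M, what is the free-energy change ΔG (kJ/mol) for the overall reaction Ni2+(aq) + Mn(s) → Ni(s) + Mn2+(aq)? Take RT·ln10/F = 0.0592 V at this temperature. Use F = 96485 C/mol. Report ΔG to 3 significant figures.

E°cell = −0.25 − (−1.18) = +0.93 V; the balanced reaction transfers n = 2 electrons.
Q = [Mn2+(aq)] / [Ni2+(aq)] = 7.8, so log Q = 0.892 and E = +0.93 − (0.0592/2)(0.892) = +0.9036 V.
Finally ΔG = −nFE = −(2)(96485 C/mol)(+0.9036 V) = −174 kJ/mol.

−174 kJ/mol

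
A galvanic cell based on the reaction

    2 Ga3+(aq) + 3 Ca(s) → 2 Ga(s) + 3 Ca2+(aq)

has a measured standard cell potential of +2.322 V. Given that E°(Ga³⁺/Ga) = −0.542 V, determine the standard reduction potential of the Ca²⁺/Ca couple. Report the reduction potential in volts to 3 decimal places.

−2.864 V

In the reaction as written the Ga³⁺/Ga couple is reduced (cathode) and Ca²⁺/Ca is oxidized (anode), so E°cell = E°(Ga³⁺/Ga) − E°(Ca²⁺/Ca).
E°(Ca²⁺/Ca) = E°(cathode) − E°cell = −0.542 − (+2.322) = −2.864 V.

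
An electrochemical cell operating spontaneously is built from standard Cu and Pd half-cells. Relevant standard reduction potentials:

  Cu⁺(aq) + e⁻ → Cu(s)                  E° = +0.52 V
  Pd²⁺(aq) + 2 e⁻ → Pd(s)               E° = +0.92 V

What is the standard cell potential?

+0.40 V

The Pd²⁺/Pd couple has the higher E°, so Pd ion is reduced (cathode) and Cu is oxidized (anode).
E°cell = E°(cathode) − E°(anode) = +0.92 − (+0.52) = +0.40 V.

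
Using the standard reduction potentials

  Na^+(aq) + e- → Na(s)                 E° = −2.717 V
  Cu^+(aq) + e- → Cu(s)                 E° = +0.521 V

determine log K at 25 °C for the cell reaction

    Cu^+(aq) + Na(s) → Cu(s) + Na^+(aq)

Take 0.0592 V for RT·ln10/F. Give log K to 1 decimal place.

The Cu⁺/Cu couple is reduced (cathode); E°cell = +0.521 − (−2.717) = +3.238 V with n = 1.
At equilibrium E = 0, so log K = nE°cell / 0.0592 = (1)(+3.238) / 0.0592 = 54.7.

log K = 54.7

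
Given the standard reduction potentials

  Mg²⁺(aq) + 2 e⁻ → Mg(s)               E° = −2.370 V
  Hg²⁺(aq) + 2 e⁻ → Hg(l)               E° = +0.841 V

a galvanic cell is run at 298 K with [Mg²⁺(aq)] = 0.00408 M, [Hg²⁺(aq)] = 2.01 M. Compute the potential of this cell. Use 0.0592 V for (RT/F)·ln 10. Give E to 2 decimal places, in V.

The Hg²⁺/Hg couple has the more positive E°, so it is the cathode; Mg²⁺/Mg is the anode.
E°cell = E°cat − E°an = +0.841 − (−2.370) = +3.211 V; n = 2.
For the overall reaction Hg²⁺(aq) + Mg(s) → Hg(l) + Mg²⁺(aq), Q = [Mg²⁺(aq)] / [Hg²⁺(aq)] = 0.00203, giving log Q = −2.693.
By the Nernst equation, E = +3.211 − (0.0592/2)·(−2.693) = +3.29 V.

+3.29 V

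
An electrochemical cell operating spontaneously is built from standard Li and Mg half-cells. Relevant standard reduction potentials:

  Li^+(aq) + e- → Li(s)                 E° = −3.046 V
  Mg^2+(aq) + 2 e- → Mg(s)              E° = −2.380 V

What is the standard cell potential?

+0.666 V

The Mg²⁺/Mg couple has the higher E°, so Mg ion is reduced (cathode) and Li is oxidized (anode).
E°cell = E°(cathode) − E°(anode) = −2.380 − (−3.046) = +0.666 V.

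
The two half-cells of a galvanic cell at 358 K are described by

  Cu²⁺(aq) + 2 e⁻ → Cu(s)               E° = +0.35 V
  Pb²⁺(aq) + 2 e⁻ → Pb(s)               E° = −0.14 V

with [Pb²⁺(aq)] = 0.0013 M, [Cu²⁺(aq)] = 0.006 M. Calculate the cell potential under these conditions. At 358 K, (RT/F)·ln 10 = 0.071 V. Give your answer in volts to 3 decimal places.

Cu²⁺/Cu is reduced (cathode, E° = +0.35 V) and Pb²⁺/Pb is oxidized (anode).
E°cell = +0.35 − (−0.14) = +0.49 V, with n = 2 electrons transferred.
For the overall reaction Cu²⁺(aq) + Pb(s) → Cu(s) + Pb²⁺(aq), Q = [Pb²⁺(aq)] / [Cu²⁺(aq)] = 0.217, giving log Q = −0.664.
Applying E = E° − (RT ln10/nF)·log Q gives +0.49 − (0.071/2)(−0.664) = +0.514 V.

+0.514 V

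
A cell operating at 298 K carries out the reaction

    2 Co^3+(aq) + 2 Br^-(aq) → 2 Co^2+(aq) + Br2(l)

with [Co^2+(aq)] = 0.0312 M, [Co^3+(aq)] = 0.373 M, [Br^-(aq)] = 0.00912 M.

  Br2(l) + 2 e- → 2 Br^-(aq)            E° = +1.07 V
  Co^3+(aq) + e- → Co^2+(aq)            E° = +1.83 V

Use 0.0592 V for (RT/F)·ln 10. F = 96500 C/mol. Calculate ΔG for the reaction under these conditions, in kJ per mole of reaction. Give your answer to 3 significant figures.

E°cell = +1.83 − (+1.07) = +0.76 V; the balanced reaction transfers n = 2 electrons.
The reaction quotient is [Co^2+(aq)]^2 / ([Co^3+(aq)]^2·[Br^-(aq)]^2) = 84.1; by Nernst, E = +0.76 − (0.0592/2)(1.925) = +0.7030 V.
Finally ΔG = −nFE = −(2)(96500 C/mol)(+0.7030 V) = −136 kJ/mol.

−136 kJ/mol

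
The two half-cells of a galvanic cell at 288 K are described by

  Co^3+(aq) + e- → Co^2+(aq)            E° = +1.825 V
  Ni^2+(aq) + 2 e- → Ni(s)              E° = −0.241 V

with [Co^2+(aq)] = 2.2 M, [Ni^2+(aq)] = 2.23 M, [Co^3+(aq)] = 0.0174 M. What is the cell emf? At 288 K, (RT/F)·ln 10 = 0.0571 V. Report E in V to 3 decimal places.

Co³⁺/Co²⁺ is reduced (cathode, E° = +1.825 V) and Ni²⁺/Ni is oxidized (anode).
The standard potential is +1.825 − (−0.241) = +2.066 V and the balanced reaction transfers n = 2 electrons.
For the overall reaction 2 Co^3+(aq) + Ni(s) → 2 Co^2+(aq) + Ni^2+(aq), Q = ([Co^2+(aq)]^2·[Ni^2+(aq)]) / [Co^3+(aq)]^2 = 3.56×10^4, giving log Q = 4.552.
By the Nernst equation, E = +2.066 − (0.0571/2)·(4.552) = +1.936 V.

+1.936 V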